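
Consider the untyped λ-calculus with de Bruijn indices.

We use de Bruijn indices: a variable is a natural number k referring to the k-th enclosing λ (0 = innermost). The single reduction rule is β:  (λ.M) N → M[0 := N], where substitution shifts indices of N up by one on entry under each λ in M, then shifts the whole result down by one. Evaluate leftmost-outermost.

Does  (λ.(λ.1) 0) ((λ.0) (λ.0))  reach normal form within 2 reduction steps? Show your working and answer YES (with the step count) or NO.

  start: (λ.(λ.1) 0) ((λ.0) (λ.0))
  step 1: (λ.(λ.0) (λ.0)) ((λ.0) (λ.0))
  step 2: (λ.0) (λ.0)

Answer: NO — after 2 steps the term is (λ.0) (λ.0), not yet normal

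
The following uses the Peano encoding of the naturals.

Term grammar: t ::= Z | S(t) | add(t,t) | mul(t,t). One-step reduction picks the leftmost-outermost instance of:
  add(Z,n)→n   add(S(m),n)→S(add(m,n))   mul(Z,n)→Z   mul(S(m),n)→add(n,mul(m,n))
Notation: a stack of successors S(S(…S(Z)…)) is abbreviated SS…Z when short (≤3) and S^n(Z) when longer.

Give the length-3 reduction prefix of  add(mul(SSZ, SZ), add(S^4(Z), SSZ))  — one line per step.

Answer: after 3 steps: S(add(add(Z, mul(SZ, SZ)), add(S^4(Z), SSZ)))

Derivation:
  start: add(mul(SSZ, SZ), add(S^4(Z), SSZ))
  [1] add(add(SZ, mul(SZ, SZ)), add(S^4(Z), SSZ))
  [2] add(S(add(Z, mul(SZ, SZ))), add(S^4(Z), SSZ))
  [3] S(add(add(Z, mul(SZ, SZ)), add(S^4(Z), SSZ)))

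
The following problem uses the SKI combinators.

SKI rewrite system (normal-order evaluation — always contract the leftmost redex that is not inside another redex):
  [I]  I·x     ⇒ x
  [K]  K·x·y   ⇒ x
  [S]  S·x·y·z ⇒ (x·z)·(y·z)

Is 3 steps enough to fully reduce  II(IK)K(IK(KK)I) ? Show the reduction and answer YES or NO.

Answer: NO — after 3 steps the term is KK(IK(KK)I), not yet normal

Working:
  start: II(IK)K(IK(KK)I)
  [1] I(IK)K(IK(KK)I)
  [2] IKK(IK(KK)I)
  [3] KK(IK(KK)I)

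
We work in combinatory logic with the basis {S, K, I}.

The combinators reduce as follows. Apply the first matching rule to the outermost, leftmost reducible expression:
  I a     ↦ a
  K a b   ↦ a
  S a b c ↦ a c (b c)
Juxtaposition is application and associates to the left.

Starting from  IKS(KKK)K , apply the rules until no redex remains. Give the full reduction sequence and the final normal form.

  start: IKS(KKK)K
  →1  KS(KKK)K
  →2  SK

Answer: normal form = SK  (in 2 steps)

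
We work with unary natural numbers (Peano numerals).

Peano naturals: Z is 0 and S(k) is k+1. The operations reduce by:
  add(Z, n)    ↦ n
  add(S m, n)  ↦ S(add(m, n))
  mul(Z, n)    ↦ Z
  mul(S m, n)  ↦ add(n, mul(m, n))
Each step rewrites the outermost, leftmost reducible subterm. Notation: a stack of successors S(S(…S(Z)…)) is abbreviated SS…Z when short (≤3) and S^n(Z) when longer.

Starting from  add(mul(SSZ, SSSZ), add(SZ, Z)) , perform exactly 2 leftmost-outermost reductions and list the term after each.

Answer: after 2 steps: add(S(add(SSZ, mul(SZ, SSSZ))), add(SZ, Z))

Reduction:
  start: add(mul(SSZ, SSSZ), add(SZ, Z))
  [1] add(add(SSSZ, mul(SZ, SSSZ)), add(SZ, Z))
  [2] add(S(add(SSZ, mul(SZ, SSSZ))), add(SZ, Z))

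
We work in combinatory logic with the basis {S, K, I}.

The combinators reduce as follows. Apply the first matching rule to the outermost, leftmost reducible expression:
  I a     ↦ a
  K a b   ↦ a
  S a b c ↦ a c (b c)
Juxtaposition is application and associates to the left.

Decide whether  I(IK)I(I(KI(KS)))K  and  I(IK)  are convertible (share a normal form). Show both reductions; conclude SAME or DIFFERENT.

Answer: SAME — A ⇓ K, B ⇓ K

Derivation:
Term A:
  start: I(IK)I(I(KI(KS)))K
  step 1: IKI(I(KI(KS)))K
  step 2: KI(I(KI(KS)))K
  step 3: IK
  step 4: K

Term B:
  start: I(IK)
  step 1: IK
  step 2: K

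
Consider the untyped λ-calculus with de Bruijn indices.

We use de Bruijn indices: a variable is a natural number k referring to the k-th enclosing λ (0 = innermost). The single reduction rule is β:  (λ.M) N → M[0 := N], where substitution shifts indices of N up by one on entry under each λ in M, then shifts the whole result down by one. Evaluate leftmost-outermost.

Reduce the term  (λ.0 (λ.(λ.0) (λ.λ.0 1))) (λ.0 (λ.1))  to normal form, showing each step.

Answer: normal form = λ.λ.0 1  (in 4 steps)

Derivation:
  start: (λ.0 (λ.(λ.0) (λ.λ.0 1))) (λ.0 (λ.1))
  →1  (λ.0 (λ.1)) (λ.(λ.0) (λ.λ.0 1))
  →2  (λ.(λ.0) (λ.λ.0 1)) (λ.λ.(λ.0) (λ.λ.0 1))
  →3  (λ.0) (λ.λ.0 1)
  →4  λ.λ.0 1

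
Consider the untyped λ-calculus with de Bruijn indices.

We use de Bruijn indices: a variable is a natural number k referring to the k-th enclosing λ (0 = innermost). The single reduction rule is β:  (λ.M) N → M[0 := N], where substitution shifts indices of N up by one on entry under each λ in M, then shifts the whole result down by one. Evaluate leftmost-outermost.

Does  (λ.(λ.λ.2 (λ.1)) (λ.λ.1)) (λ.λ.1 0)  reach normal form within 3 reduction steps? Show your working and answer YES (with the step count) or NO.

  start: (λ.(λ.λ.2 (λ.1)) (λ.λ.1)) (λ.λ.1 0)
  →1  (λ.λ.(λ.λ.1 0) (λ.1)) (λ.λ.1)
  →2  λ.(λ.λ.1 0) (λ.1)
  →3  λ.λ.(λ.2) 0

Answer: NO — after 3 steps the term is λ.λ.(λ.2) 0, not yet normal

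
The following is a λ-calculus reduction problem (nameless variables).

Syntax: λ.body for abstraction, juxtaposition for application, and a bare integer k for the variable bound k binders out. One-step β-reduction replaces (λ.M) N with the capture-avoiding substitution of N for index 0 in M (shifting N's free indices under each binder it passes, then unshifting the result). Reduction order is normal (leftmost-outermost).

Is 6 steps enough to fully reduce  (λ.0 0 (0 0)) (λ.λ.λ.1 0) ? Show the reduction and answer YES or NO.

Answer: YES — reaches normal form λ.λ.1 0 in 5 ≤ 6 steps

Derivation:
  start: (λ.0 0 (0 0)) (λ.λ.λ.1 0)
  [1] (λ.λ.λ.1 0) (λ.λ.λ.1 0) ((λ.λ.λ.1 0) (λ.λ.λ.1 0))
  [2] (λ.λ.1 0) ((λ.λ.λ.1 0) (λ.λ.λ.1 0))
  [3] λ.(λ.λ.λ.1 0) (λ.λ.λ.1 0) 0
  [4] λ.(λ.λ.1 0) 0
  [5] λ.λ.1 0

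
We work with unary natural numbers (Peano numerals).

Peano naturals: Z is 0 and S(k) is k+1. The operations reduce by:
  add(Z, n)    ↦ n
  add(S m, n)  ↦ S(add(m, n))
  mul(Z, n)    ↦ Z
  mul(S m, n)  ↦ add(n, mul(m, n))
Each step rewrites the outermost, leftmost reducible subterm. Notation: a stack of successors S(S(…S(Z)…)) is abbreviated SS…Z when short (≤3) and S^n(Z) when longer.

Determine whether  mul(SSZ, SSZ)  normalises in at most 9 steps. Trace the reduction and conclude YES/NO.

Answer: YES — reaches normal form S^4(Z) in 9 ≤ 9 steps

Reduction:
  start: mul(SSZ, SSZ)
  →1  add(SSZ, mul(SZ, SSZ))
  →2  S(add(SZ, mul(SZ, SSZ)))
  →3  S(S(add(Z, mul(SZ, SSZ))))
  →4  S(S(mul(SZ, SSZ)))
  →5  S(S(add(SSZ, mul(Z, SSZ))))
  →6  S(S(S(add(SZ, mul(Z, SSZ)))))
  →7  S(S(S(S(add(Z, mul(Z, SSZ))))))
  →8  S(S(S(S(mul(Z, SSZ)))))
  →9  S^4(Z)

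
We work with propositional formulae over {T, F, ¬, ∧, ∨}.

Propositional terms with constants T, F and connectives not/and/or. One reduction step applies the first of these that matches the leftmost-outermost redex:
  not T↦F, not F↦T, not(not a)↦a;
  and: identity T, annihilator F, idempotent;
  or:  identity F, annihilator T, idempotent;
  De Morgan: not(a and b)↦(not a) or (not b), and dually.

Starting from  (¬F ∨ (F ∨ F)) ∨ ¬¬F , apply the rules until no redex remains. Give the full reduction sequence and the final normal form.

Answer: normal form = T  (in 3 steps)

Working:
  start: (¬F ∨ (F ∨ F)) ∨ ¬¬F
  [1] (T ∨ (F ∨ F)) ∨ ¬¬F
  [2] T ∨ ¬¬F
  [3] T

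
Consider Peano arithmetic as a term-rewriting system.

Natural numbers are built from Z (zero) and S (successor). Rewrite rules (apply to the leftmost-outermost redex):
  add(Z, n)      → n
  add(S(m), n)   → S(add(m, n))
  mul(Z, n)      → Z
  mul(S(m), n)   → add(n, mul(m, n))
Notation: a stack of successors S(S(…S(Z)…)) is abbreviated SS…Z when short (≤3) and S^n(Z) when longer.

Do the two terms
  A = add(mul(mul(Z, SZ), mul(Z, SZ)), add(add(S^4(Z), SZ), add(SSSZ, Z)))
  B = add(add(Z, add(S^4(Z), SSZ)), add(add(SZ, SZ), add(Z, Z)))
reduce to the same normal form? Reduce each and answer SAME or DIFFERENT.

Answer: SAME — A ⇓ S^8(Z), B ⇓ S^8(Z)

Working:
Term A:
  start: add(mul(mul(Z, SZ), mul(Z, SZ)), add(add(S^4(Z), SZ), add(SSSZ, Z)))
  →1  add(mul(Z, mul(Z, SZ)), add(add(S^4(Z), SZ), add(SSSZ, Z)))
  →2  add(Z, add(add(S^4(Z), SZ), add(SSSZ, Z)))
  →3  add(add(S^4(Z), SZ), add(SSSZ, Z))
  →4  add(S(add(SSSZ, SZ)), add(SSSZ, Z))
  →5  S(add(add(SSSZ, SZ), add(SSSZ, Z)))
  →6  S(add(S(add(SSZ, SZ)), add(SSSZ, Z)))
  →7  S(S(add(add(SSZ, SZ), add(SSSZ, Z))))
  →8  S(S(add(S(add(SZ, SZ)), add(SSSZ, Z))))
  →9  S(S(S(add(add(SZ, SZ), add(SSSZ, Z)))))
  →10  S(S(S(add(S(add(Z, SZ)), add(SSSZ, Z)))))
  →11  S(S(S(S(add(add(Z, SZ), add(SSSZ, Z))))))
  →12  S(S(S(S(add(SZ, add(SSSZ, Z))))))
  →13  S(S(S(S(S(add(Z, add(SSSZ, Z)))))))
  →14  S(S(S(S(S(add(SSSZ, Z))))))
  →15  S(S(S(S(S(S(add(SSZ, Z)))))))
  →16  S(S(S(S(S(S(S(add(SZ, Z))))))))
  →17  S(S(S(S(S(S(S(S(add(Z, Z)))))))))
  →18  S^8(Z)

Term B:
  start: add(add(Z, add(S^4(Z), SSZ)), add(add(SZ, SZ), add(Z, Z)))
  →1  add(add(S^4(Z), SSZ), add(add(SZ, SZ), add(Z, Z)))
  →2  add(S(add(SSSZ, SSZ)), add(add(SZ, SZ), add(Z, Z)))
  →3  S(add(add(SSSZ, SSZ), add(add(SZ, SZ), add(Z, Z))))
  →4  S(add(S(add(SSZ, SSZ)), add(add(SZ, SZ), add(Z, Z))))
  →5  S(S(add(add(SSZ, SSZ), add(add(SZ, SZ), add(Z, Z)))))
  →6  S(S(add(S(add(SZ, SSZ)), add(add(SZ, SZ), add(Z, Z)))))
  →7  S(S(S(add(add(SZ, SSZ), add(add(SZ, SZ), add(Z, Z))))))
  →8  S(S(S(add(S(add(Z, SSZ)), add(add(SZ, SZ), add(Z, Z))))))
  →9  S(S(S(S(add(add(Z, SSZ), add(add(SZ, SZ), add(Z, Z)))))))
  →10  S(S(S(S(add(SSZ, add(add(SZ, SZ), add(Z, Z)))))))
  →11  S(S(S(S(S(add(SZ, add(add(SZ, SZ), add(Z, Z))))))))
  →12  S(S(S(S(S(S(add(Z, add(add(SZ, SZ), add(Z, Z)))))))))
  →13  S(S(S(S(S(S(add(add(SZ, SZ), add(Z, Z))))))))
  →14  S(S(S(S(S(S(add(S(add(Z, SZ)), add(Z, Z))))))))
  →15  S(S(S(S(S(S(S(add(add(Z, SZ), add(Z, Z)))))))))
  →16  S(S(S(S(S(S(S(add(SZ, add(Z, Z)))))))))
  →17  S(S(S(S(S(S(S(S(add(Z, add(Z, Z))))))))))
  →18  S(S(S(S(S(S(S(S(add(Z, Z)))))))))
  →19  S^8(Z)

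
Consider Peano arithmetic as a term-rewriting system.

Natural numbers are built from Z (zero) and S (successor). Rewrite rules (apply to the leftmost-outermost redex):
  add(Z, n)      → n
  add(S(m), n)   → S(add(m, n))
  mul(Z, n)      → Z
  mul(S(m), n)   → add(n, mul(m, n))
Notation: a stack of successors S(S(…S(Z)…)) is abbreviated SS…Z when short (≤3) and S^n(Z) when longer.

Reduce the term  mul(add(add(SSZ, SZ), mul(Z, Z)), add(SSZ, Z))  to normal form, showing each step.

Answer: normal form = S^6(Z)  (in 30 steps)

Derivation:
  start: mul(add(add(SSZ, SZ), mul(Z, Z)), add(SSZ, Z))
  [1] mul(add(S(add(SZ, SZ)), mul(Z, Z)), add(SSZ, Z))
  [2] mul(S(add(add(SZ, SZ), mul(Z, Z))), add(SSZ, Z))
  [3] add(add(SSZ, Z), mul(add(add(SZ, SZ), mul(Z, Z)), add(SSZ, Z)))
  [4] add(S(add(SZ, Z)), mul(add(add(SZ, SZ), mul(Z, Z)), add(SSZ, Z)))
  [5] S(add(add(SZ, Z), mul(add(add(SZ, SZ), mul(Z, Z)), add(SSZ, Z))))
  [6] S(add(S(add(Z, Z)), mul(add(add(SZ, SZ), mul(Z, Z)), add(SSZ, Z))))
  [7] S(S(add(add(Z, Z), mul(add(add(SZ, SZ), mul(Z, Z)), add(SSZ, Z)))))
  [8] S(S(add(Z, mul(add(add(SZ, SZ), mul(Z, Z)), add(SSZ, Z)))))
  [9] S(S(mul(add(add(SZ, SZ), mul(Z, Z)), add(SSZ, Z))))
  [10] S(S(mul(add(S(add(Z, SZ)), mul(Z, Z)), add(SSZ, Z))))
  [11] S(S(mul(S(add(add(Z, SZ), mul(Z, Z))), add(SSZ, Z))))
  [12] S(S(add(add(SSZ, Z), mul(add(add(Z, SZ), mul(Z, Z)), add(SSZ, Z)))))
  [13] S(S(add(S(add(SZ, Z)), mul(add(add(Z, SZ), mul(Z, Z)), add(SSZ, Z)))))
  [14] S(S(S(add(add(SZ, Z), mul(add(add(Z, SZ), mul(Z, Z)), add(SSZ, Z))))))
  [15] S(S(S(add(S(add(Z, Z)), mul(add(add(Z, SZ), mul(Z, Z)), add(SSZ, Z))))))
  [16] S(S(S(S(add(add(Z, Z), mul(add(add(Z, SZ), mul(Z, Z)), add(SSZ, Z)))))))
  [17] S(S(S(S(add(Z, mul(add(add(Z, SZ), mul(Z, Z)), add(SSZ, Z)))))))
  [18] S(S(S(S(mul(add(add(Z, SZ), mul(Z, Z)), add(SSZ, Z))))))
  [19] S(S(S(S(mul(add(SZ, mul(Z, Z)), add(SSZ, Z))))))
  [20] S(S(S(S(mul(S(add(Z, mul(Z, Z))), add(SSZ, Z))))))
  [21] S(S(S(S(add(add(SSZ, Z), mul(add(Z, mul(Z, Z)), add(SSZ, Z)))))))
  [22] S(S(S(S(add(S(add(SZ, Z)), mul(add(Z, mul(Z, Z)), add(SSZ, Z)))))))
  [23] S(S(S(S(S(add(add(SZ, Z), mul(add(Z, mul(Z, Z)), add(SSZ, Z))))))))
  [24] S(S(S(S(S(add(S(add(Z, Z)), mul(add(Z, mul(Z, Z)), add(SSZ, Z))))))))
  [25] S(S(S(S(S(S(add(add(Z, Z), mul(add(Z, mul(Z, Z)), add(SSZ, Z)))))))))
  [26] S(S(S(S(S(S(add(Z, mul(add(Z, mul(Z, Z)), add(SSZ, Z)))))))))
  [27] S(S(S(S(S(S(mul(add(Z, mul(Z, Z)), add(SSZ, Z))))))))
  [28] S(S(S(S(S(S(mul(mul(Z, Z), add(SSZ, Z))))))))
  [29] S(S(S(S(S(S(mul(Z, add(SSZ, Z))))))))
  [30] S^6(Z)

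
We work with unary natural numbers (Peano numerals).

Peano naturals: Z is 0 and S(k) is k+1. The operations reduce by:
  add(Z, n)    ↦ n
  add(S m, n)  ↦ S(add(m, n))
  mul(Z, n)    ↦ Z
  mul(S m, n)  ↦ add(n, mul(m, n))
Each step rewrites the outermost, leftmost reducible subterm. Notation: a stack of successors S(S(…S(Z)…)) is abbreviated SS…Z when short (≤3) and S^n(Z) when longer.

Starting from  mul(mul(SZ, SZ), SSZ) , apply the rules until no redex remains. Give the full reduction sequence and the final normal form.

  start: mul(mul(SZ, SZ), SSZ)
  step 1: mul(add(SZ, mul(Z, SZ)), SSZ)
  step 2: mul(S(add(Z, mul(Z, SZ))), SSZ)
  step 3: add(SSZ, mul(add(Z, mul(Z, SZ)), SSZ))
  step 4: S(add(SZ, mul(add(Z, mul(Z, SZ)), SSZ)))
  step 5: S(S(add(Z, mul(add(Z, mul(Z, SZ)), SSZ))))
  step 6: S(S(mul(add(Z, mul(Z, SZ)), SSZ)))
  step 7: S(S(mul(mul(Z, SZ), SSZ)))
  step 8: S(S(mul(Z, SSZ)))
  step 9: SSZ

Answer: normal form = SSZ  (in 9 steps)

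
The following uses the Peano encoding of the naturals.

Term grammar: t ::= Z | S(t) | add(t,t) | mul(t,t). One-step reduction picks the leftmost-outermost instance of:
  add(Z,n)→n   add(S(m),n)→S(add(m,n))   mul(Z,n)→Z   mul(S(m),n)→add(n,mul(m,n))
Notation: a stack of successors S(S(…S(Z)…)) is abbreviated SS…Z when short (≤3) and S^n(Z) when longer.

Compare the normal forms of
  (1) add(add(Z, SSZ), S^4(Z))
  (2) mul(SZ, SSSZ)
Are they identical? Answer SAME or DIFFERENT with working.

Answer: DIFFERENT — A ⇓ S^6(Z), B ⇓ SSSZ

Working:
Term A:
  start: add(add(Z, SSZ), S^4(Z))
  [1] add(SSZ, S^4(Z))
  [2] S(add(SZ, S^4(Z)))
  [3] S(S(add(Z, S^4(Z))))
  [4] S^6(Z)

Term B:
  start: mul(SZ, SSSZ)
  [1] add(SSSZ, mul(Z, SSSZ))
  [2] S(add(SSZ, mul(Z, SSSZ)))
  [3] S(S(add(SZ, mul(Z, SSSZ))))
  [4] S(S(S(add(Z, mul(Z, SSSZ)))))
  [5] S(S(S(mul(Z, SSSZ))))
  [6] SSSZ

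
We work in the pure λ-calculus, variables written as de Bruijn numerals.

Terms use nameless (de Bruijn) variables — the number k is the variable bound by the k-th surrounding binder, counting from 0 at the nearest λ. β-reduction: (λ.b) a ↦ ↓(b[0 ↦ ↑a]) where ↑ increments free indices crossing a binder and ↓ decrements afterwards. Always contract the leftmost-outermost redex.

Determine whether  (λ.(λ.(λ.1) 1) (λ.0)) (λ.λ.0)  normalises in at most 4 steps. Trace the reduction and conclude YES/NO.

Answer: YES — reaches normal form λ.0 in 3 ≤ 4 steps

Derivation:
  start: (λ.(λ.(λ.1) 1) (λ.0)) (λ.λ.0)
  →1  (λ.(λ.1) (λ.λ.0)) (λ.0)
  →2  (λ.λ.0) (λ.λ.0)
  →3  λ.0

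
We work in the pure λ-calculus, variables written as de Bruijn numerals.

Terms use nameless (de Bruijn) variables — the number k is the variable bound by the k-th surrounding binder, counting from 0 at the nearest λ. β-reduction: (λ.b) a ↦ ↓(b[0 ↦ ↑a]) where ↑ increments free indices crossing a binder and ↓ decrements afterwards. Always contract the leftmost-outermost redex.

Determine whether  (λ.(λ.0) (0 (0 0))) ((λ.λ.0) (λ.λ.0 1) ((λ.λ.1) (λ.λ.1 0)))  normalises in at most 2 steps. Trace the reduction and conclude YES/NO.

Answer: NO — after 2 steps the term is (λ.λ.0) (λ.λ.0 1) ((λ.λ.1) (λ.λ.1 0)) ((λ.λ.0) (λ.λ.0 1) ((λ.λ.1) (λ.λ.1 0)) ((λ.λ.0) (λ.λ.0 1) ((λ.λ.1) (λ.λ.1 0)))), not yet normal

Reduction:
  start: (λ.(λ.0) (0 (0 0))) ((λ.λ.0) (λ.λ.0 1) ((λ.λ.1) (λ.λ.1 0)))
  step 1: (λ.0) ((λ.λ.0) (λ.λ.0 1) ((λ.λ.1) (λ.λ.1 0)) ((λ.λ.0) (λ.λ.0 1) ((λ.λ.1) (λ.λ.1 0)) ((λ.λ.0) (λ.λ.0 1) ((λ.λ.1) (λ.λ.1 0)))))
  step 2: (λ.λ.0) (λ.λ.0 1) ((λ.λ.1) (λ.λ.1 0)) ((λ.λ.0) (λ.λ.0 1) ((λ.λ.1) (λ.λ.1 0)) ((λ.λ.0) (λ.λ.0 1) ((λ.λ.1) (λ.λ.1 0))))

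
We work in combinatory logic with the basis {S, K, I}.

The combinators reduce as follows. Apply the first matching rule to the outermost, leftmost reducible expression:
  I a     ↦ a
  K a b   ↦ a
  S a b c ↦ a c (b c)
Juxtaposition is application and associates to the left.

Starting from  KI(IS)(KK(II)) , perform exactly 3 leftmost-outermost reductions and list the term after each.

Answer: after 3 steps: K

Reduction:
  start: KI(IS)(KK(II))
  [1] I(KK(II))
  [2] KK(II)
  [3] K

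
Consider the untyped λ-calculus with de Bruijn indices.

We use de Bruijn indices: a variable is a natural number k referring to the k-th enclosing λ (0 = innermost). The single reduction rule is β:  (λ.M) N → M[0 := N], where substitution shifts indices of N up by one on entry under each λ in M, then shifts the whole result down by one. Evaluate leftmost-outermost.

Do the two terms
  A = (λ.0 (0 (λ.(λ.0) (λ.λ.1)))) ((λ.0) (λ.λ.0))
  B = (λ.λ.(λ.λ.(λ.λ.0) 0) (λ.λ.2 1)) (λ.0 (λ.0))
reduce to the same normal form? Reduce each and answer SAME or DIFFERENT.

Answer: DIFFERENT — A ⇓ λ.0, B ⇓ λ.λ.λ.0

Derivation:
Term A:
  start: (λ.0 (0 (λ.(λ.0) (λ.λ.1)))) ((λ.0) (λ.λ.0))
  →1  (λ.0) (λ.λ.0) ((λ.0) (λ.λ.0) (λ.(λ.0) (λ.λ.1)))
  →2  (λ.λ.0) ((λ.0) (λ.λ.0) (λ.(λ.0) (λ.λ.1)))
  →3  λ.0

Term B:
  start: (λ.λ.(λ.λ.(λ.λ.0) 0) (λ.λ.2 1)) (λ.0 (λ.0))
  →1  λ.(λ.λ.(λ.λ.0) 0) (λ.λ.2 1)
  →2  λ.λ.(λ.λ.0) 0
  →3  λ.λ.λ.0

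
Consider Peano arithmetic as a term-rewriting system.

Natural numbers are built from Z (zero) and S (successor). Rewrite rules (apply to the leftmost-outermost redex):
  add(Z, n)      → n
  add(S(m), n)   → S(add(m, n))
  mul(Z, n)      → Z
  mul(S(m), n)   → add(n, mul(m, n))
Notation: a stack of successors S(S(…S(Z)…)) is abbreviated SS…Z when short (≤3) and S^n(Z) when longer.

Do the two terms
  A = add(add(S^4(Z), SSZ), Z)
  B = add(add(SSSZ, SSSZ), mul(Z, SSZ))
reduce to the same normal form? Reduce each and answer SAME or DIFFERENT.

Answer: SAME — A ⇓ S^6(Z), B ⇓ S^6(Z)

Derivation:
Term A:
  start: add(add(S^4(Z), SSZ), Z)
  [1] add(S(add(SSSZ, SSZ)), Z)
  [2] S(add(add(SSSZ, SSZ), Z))
  [3] S(add(S(add(SSZ, SSZ)), Z))
  [4] S(S(add(add(SSZ, SSZ), Z)))
  [5] S(S(add(S(add(SZ, SSZ)), Z)))
  [6] S(S(S(add(add(SZ, SSZ), Z))))
  [7] S(S(S(add(S(add(Z, SSZ)), Z))))
  [8] S(S(S(S(add(add(Z, SSZ), Z)))))
  [9] S(S(S(S(add(SSZ, Z)))))
  [10] S(S(S(S(S(add(SZ, Z))))))
  [11] S(S(S(S(S(S(add(Z, Z)))))))
  [12] S^6(Z)

Term B:
  start: add(add(SSSZ, SSSZ), mul(Z, SSZ))
  [1] add(S(add(SSZ, SSSZ)), mul(Z, SSZ))
  [2] S(add(add(SSZ, SSSZ), mul(Z, SSZ)))
  [3] S(add(S(add(SZ, SSSZ)), mul(Z, SSZ)))
  [4] S(S(add(add(SZ, SSSZ), mul(Z, SSZ))))
  [5] S(S(add(S(add(Z, SSSZ)), mul(Z, SSZ))))
  [6] S(S(S(add(add(Z, SSSZ), mul(Z, SSZ)))))
  [7] S(S(S(add(SSSZ, mul(Z, SSZ)))))
  [8] S(S(S(S(add(SSZ, mul(Z, SSZ))))))
  [9] S(S(S(S(S(add(SZ, mul(Z, SSZ)))))))
  [10] S(S(S(S(S(S(add(Z, mul(Z, SSZ))))))))
  [11] S(S(S(S(S(S(mul(Z, SSZ)))))))
  [12] S^6(Z)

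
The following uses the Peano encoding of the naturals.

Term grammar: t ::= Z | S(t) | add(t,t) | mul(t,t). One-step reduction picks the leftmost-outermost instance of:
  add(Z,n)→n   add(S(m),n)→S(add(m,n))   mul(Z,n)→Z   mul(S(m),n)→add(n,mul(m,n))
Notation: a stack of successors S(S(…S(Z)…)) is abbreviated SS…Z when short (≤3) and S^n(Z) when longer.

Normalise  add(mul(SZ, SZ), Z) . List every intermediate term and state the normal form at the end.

  start: add(mul(SZ, SZ), Z)
  [1] add(add(SZ, mul(Z, SZ)), Z)
  [2] add(S(add(Z, mul(Z, SZ))), Z)
  [3] S(add(add(Z, mul(Z, SZ)), Z))
  [4] S(add(mul(Z, SZ), Z))
  [5] S(add(Z, Z))
  [6] SZ

Answer: normal form = SZ  (in 6 steps)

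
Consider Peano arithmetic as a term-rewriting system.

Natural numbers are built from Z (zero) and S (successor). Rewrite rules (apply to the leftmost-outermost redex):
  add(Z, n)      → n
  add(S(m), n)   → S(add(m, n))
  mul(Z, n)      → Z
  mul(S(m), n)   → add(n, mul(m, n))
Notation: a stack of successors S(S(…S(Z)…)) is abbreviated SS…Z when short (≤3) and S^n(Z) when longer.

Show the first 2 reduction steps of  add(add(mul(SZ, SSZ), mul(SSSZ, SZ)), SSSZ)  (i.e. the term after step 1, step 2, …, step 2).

  start: add(add(mul(SZ, SSZ), mul(SSSZ, SZ)), SSSZ)
  step 1: add(add(add(SSZ, mul(Z, SSZ)), mul(SSSZ, SZ)), SSSZ)
  step 2: add(add(S(add(SZ, mul(Z, SSZ))), mul(SSSZ, SZ)), SSSZ)

Answer: after 2 steps: add(add(S(add(SZ, mul(Z, SSZ))), mul(SSSZ, SZ)), SSSZ)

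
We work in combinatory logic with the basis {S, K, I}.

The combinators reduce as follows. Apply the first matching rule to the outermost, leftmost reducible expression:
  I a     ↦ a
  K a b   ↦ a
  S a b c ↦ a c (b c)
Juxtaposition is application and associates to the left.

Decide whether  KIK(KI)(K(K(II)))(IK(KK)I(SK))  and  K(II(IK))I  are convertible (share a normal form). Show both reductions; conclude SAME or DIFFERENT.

Term A:
  start: KIK(KI)(K(K(II)))(IK(KK)I(SK))
  step 1: I(KI)(K(K(II)))(IK(KK)I(SK))
  step 2: KI(K(K(II)))(IK(KK)I(SK))
  step 3: I(IK(KK)I(SK))
  step 4: IK(KK)I(SK)
  step 5: K(KK)I(SK)
  step 6: KK(SK)
  step 7: K

Term B:
  start: K(II(IK))I
  step 1: II(IK)
  step 2: I(IK)
  step 3: IK
  step 4: K

Answer: SAME — A ⇓ K, B ⇓ K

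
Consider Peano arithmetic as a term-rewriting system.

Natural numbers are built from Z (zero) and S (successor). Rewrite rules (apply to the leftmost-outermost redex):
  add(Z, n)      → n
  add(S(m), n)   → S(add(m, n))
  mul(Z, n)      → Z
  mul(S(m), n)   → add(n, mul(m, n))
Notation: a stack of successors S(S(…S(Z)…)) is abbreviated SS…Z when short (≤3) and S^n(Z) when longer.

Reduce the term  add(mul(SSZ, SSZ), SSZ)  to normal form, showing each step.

  start: add(mul(SSZ, SSZ), SSZ)
  →1  add(add(SSZ, mul(SZ, SSZ)), SSZ)
  →2  add(S(add(SZ, mul(SZ, SSZ))), SSZ)
  →3  S(add(add(SZ, mul(SZ, SSZ)), SSZ))
  →4  S(add(S(add(Z, mul(SZ, SSZ))), SSZ))
  →5  S(S(add(add(Z, mul(SZ, SSZ)), SSZ)))
  →6  S(S(add(mul(SZ, SSZ), SSZ)))
  →7  S(S(add(add(SSZ, mul(Z, SSZ)), SSZ)))
  →8  S(S(add(S(add(SZ, mul(Z, SSZ))), SSZ)))
  →9  S(S(S(add(add(SZ, mul(Z, SSZ)), SSZ))))
  →10  S(S(S(add(S(add(Z, mul(Z, SSZ))), SSZ))))
  →11  S(S(S(S(add(add(Z, mul(Z, SSZ)), SSZ)))))
  →12  S(S(S(S(add(mul(Z, SSZ), SSZ)))))
  →13  S(S(S(S(add(Z, SSZ)))))
  →14  S^6(Z)

Answer: normal form = S^6(Z)  (in 14 steps)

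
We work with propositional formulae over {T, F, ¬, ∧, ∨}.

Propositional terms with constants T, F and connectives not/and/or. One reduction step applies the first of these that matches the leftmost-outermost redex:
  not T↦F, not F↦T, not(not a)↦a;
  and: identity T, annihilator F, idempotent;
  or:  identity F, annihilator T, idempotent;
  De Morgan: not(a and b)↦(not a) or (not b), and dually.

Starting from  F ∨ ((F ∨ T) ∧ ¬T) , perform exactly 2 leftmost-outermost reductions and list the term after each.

  start: F ∨ ((F ∨ T) ∧ ¬T)
  step 1: (F ∨ T) ∧ ¬T
  step 2: T ∧ ¬T

Answer: after 2 steps: T ∧ ¬T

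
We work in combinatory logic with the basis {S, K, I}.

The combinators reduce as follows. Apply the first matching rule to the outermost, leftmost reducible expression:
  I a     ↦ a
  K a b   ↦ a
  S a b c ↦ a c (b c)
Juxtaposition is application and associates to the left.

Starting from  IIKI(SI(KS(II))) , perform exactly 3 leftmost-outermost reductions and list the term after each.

  start: IIKI(SI(KS(II)))
  step 1: IKI(SI(KS(II)))
  step 2: KI(SI(KS(II)))
  step 3: I

Answer: after 3 steps: I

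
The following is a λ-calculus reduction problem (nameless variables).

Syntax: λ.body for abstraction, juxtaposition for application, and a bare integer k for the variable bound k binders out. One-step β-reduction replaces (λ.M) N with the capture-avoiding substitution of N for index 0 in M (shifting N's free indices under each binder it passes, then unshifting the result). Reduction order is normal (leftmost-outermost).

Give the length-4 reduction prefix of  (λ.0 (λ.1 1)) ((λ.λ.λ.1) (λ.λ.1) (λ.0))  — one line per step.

Answer: after 4 steps: λ.0

Reduction:
  start: (λ.0 (λ.1 1)) ((λ.λ.λ.1) (λ.λ.1) (λ.0))
  step 1: (λ.λ.λ.1) (λ.λ.1) (λ.0) (λ.(λ.λ.λ.1) (λ.λ.1) (λ.0) ((λ.λ.λ.1) (λ.λ.1) (λ.0)))
  step 2: (λ.λ.1) (λ.0) (λ.(λ.λ.λ.1) (λ.λ.1) (λ.0) ((λ.λ.λ.1) (λ.λ.1) (λ.0)))
  step 3: (λ.λ.0) (λ.(λ.λ.λ.1) (λ.λ.1) (λ.0) ((λ.λ.λ.1) (λ.λ.1) (λ.0)))
  step 4: λ.0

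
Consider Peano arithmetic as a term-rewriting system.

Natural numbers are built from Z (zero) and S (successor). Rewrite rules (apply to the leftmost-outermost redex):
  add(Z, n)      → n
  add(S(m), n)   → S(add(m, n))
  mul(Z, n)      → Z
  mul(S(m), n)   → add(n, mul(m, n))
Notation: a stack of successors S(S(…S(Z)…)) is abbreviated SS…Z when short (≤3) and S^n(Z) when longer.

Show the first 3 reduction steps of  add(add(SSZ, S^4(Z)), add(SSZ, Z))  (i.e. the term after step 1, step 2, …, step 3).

  start: add(add(SSZ, S^4(Z)), add(SSZ, Z))
  →1  add(S(add(SZ, S^4(Z))), add(SSZ, Z))
  →2  S(add(add(SZ, S^4(Z)), add(SSZ, Z)))
  →3  S(add(S(add(Z, S^4(Z))), add(SSZ, Z)))

Answer: after 3 steps: S(add(S(add(Z, S^4(Z))), add(SSZ, Z)))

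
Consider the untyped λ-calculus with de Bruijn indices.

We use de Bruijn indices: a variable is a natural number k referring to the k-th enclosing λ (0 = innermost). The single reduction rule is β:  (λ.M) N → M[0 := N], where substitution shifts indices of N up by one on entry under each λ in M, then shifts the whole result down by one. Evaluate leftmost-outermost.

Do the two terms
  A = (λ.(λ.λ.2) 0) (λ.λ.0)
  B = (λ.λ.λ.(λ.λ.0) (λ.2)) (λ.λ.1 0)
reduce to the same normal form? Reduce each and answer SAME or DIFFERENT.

Answer: SAME — A ⇓ λ.λ.λ.0, B ⇓ λ.λ.λ.0

Reduction:
Term A:
  start: (λ.(λ.λ.2) 0) (λ.λ.0)
  step 1: (λ.λ.λ.λ.0) (λ.λ.0)
  step 2: λ.λ.λ.0

Term B:
  start: (λ.λ.λ.(λ.λ.0) (λ.2)) (λ.λ.1 0)
  step 1: λ.λ.(λ.λ.0) (λ.2)
  step 2: λ.λ.λ.0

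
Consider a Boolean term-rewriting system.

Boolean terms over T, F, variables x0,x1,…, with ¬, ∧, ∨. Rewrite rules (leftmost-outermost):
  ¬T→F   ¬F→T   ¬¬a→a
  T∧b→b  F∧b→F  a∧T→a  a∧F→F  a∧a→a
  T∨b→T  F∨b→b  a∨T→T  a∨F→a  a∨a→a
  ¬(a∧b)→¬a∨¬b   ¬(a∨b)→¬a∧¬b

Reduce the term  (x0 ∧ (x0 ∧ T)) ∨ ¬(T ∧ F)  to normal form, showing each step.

Answer: normal form = T  (in 7 steps)

Working:
  start: (x0 ∧ (x0 ∧ T)) ∨ ¬(T ∧ F)
  step 1: (x0 ∧ x0) ∨ ¬(T ∧ F)
  step 2: x0 ∨ ¬(T ∧ F)
  step 3: x0 ∨ (¬T ∨ ¬F)
  step 4: x0 ∨ (F ∨ ¬F)
  step 5: x0 ∨ ¬F
  step 6: x0 ∨ T
  step 7: T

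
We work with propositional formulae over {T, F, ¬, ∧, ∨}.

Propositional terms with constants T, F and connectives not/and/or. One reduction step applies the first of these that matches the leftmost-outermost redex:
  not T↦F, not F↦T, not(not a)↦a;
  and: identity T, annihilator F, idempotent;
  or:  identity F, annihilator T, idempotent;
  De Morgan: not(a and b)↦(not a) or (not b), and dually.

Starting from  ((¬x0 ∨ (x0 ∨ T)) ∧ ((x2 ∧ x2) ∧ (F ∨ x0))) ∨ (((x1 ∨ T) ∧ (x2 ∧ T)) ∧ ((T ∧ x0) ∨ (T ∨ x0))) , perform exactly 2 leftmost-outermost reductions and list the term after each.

  start: ((¬x0 ∨ (x0 ∨ T)) ∧ ((x2 ∧ x2) ∧ (F ∨ x0))) ∨ (((x1 ∨ T) ∧ (x2 ∧ T)) ∧ ((T ∧ x0) ∨ (T ∨ x0)))
  step 1: ((¬x0 ∨ T) ∧ ((x2 ∧ x2) ∧ (F ∨ x0))) ∨ (((x1 ∨ T) ∧ (x2 ∧ T)) ∧ ((T ∧ x0) ∨ (T ∨ x0)))
  step 2: (T ∧ ((x2 ∧ x2) ∧ (F ∨ x0))) ∨ (((x1 ∨ T) ∧ (x2 ∧ T)) ∧ ((T ∧ x0) ∨ (T ∨ x0)))

Answer: after 2 steps: (T ∧ ((x2 ∧ x2) ∧ (F ∨ x0))) ∨ (((x1 ∨ T) ∧ (x2 ∧ T)) ∧ ((T ∧ x0) ∨ (T ∨ x0)))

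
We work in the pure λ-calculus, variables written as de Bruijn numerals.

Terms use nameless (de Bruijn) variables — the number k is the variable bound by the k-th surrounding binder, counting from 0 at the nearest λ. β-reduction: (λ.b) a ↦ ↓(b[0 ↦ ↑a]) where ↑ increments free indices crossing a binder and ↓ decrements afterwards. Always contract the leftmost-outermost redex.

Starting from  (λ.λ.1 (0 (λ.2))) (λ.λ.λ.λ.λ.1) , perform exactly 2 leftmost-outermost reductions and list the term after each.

  start: (λ.λ.1 (0 (λ.2))) (λ.λ.λ.λ.λ.1)
  [1] λ.(λ.λ.λ.λ.λ.1) (0 (λ.λ.λ.λ.λ.λ.1))
  [2] λ.λ.λ.λ.λ.1

Answer: after 2 steps: λ.λ.λ.λ.λ.1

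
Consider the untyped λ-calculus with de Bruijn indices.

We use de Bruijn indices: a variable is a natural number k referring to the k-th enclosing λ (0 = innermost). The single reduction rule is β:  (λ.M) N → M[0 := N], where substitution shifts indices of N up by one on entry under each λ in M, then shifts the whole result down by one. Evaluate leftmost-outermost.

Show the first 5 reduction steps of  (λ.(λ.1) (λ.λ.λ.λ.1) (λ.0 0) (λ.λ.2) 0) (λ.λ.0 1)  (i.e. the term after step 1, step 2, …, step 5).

  start: (λ.(λ.1) (λ.λ.λ.λ.1) (λ.0 0) (λ.λ.2) 0) (λ.λ.0 1)
  →1  (λ.λ.λ.0 1) (λ.λ.λ.λ.1) (λ.0 0) (λ.λ.λ.λ.0 1) (λ.λ.0 1)
  →2  (λ.λ.0 1) (λ.0 0) (λ.λ.λ.λ.0 1) (λ.λ.0 1)
  →3  (λ.0 (λ.0 0)) (λ.λ.λ.λ.0 1) (λ.λ.0 1)
  →4  (λ.λ.λ.λ.0 1) (λ.0 0) (λ.λ.0 1)
  →5  (λ.λ.λ.0 1) (λ.λ.0 1)

Answer: after 5 steps: (λ.λ.λ.0 1) (λ.λ.0 1)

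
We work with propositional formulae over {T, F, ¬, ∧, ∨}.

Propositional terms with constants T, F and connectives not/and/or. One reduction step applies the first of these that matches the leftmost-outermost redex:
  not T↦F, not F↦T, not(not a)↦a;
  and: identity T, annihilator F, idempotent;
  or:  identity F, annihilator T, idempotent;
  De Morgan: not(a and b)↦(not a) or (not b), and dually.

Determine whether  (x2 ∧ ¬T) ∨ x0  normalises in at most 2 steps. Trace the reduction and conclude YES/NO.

Answer: NO — after 2 steps the term is F ∨ x0, not yet normal

Working:
  start: (x2 ∧ ¬T) ∨ x0
  step 1: (x2 ∧ F) ∨ x0
  step 2: F ∨ x0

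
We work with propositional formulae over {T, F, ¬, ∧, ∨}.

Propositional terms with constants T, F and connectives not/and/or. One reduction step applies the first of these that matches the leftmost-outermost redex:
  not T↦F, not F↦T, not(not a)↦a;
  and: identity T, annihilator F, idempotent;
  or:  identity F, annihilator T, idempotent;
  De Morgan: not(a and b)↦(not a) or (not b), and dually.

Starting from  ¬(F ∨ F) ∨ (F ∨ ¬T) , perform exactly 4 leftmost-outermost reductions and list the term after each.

Answer: after 4 steps: T

Reduction:
  start: ¬(F ∨ F) ∨ (F ∨ ¬T)
  →1  (¬F ∧ ¬F) ∨ (F ∨ ¬T)
  →2  ¬F ∨ (F ∨ ¬T)
  →3  T ∨ (F ∨ ¬T)
  →4  T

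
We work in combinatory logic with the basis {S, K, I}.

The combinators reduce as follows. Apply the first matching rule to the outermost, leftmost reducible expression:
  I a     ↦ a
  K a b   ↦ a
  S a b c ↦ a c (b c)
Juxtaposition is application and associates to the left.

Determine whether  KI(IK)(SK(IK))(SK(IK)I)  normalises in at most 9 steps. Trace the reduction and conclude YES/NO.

  start: KI(IK)(SK(IK))(SK(IK)I)
  step 1: I(SK(IK))(SK(IK)I)
  step 2: SK(IK)(SK(IK)I)
  step 3: K(SK(IK)I)(IK(SK(IK)I))
  step 4: SK(IK)I
  step 5: KI(IKI)
  step 6: I

Answer: YES — reaches normal form I in 6 ≤ 9 steps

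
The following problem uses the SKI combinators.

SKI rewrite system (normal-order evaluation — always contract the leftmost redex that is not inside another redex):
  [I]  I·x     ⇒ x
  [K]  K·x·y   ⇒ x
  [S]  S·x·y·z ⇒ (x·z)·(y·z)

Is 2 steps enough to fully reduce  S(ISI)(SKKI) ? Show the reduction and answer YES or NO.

Answer: NO — after 2 steps the term is S(SI)(KI(KI)), not yet normal

Working:
  start: S(ISI)(SKKI)
  step 1: S(SI)(SKKI)
  step 2: S(SI)(KI(KI))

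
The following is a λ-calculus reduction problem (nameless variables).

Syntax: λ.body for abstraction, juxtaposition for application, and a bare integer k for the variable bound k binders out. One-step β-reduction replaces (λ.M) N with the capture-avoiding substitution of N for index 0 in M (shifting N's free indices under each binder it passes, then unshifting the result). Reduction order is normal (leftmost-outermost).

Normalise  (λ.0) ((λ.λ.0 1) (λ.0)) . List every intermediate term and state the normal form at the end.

Answer: normal form = λ.0 (λ.0)  (in 2 steps)

Reduction:
  start: (λ.0) ((λ.λ.0 1) (λ.0))
  →1  (λ.λ.0 1) (λ.0)
  →2  λ.0 (λ.0)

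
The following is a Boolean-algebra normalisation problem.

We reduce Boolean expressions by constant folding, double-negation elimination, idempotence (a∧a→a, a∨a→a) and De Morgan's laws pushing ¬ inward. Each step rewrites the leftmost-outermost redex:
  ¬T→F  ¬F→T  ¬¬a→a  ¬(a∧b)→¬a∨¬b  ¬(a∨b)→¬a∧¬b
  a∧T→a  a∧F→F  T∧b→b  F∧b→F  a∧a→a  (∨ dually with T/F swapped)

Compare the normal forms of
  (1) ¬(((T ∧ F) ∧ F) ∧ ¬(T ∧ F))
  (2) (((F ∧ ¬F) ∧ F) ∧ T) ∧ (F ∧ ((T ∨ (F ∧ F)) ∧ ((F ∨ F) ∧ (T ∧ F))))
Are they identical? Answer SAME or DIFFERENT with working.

Answer: DIFFERENT — A ⇓ T, B ⇓ F

Working:
Term A:
  start: ¬(((T ∧ F) ∧ F) ∧ ¬(T ∧ F))
  step 1: ¬((T ∧ F) ∧ F) ∨ ¬¬(T ∧ F)
  step 2: (¬(T ∧ F) ∨ ¬F) ∨ ¬¬(T ∧ F)
  step 3: ((¬T ∨ ¬F) ∨ ¬F) ∨ ¬¬(T ∧ F)
  step 4: ((F ∨ ¬F) ∨ ¬F) ∨ ¬¬(T ∧ F)
  step 5: (¬F ∨ ¬F) ∨ ¬¬(T ∧ F)
  step 6: ¬F ∨ ¬¬(T ∧ F)
  step 7: T ∨ ¬¬(T ∧ F)
  step 8: T

Term B:
  start: (((F ∧ ¬F) ∧ F) ∧ T) ∧ (F ∧ ((T ∨ (F ∧ F)) ∧ ((F ∨ F) ∧ (T ∧ F))))
  step 1: ((F ∧ ¬F) ∧ F) ∧ (F ∧ ((T ∨ (F ∧ F)) ∧ ((F ∨ F) ∧ (T ∧ F))))
  step 2: F ∧ (F ∧ ((T ∨ (F ∧ F)) ∧ ((F ∨ F) ∧ (T ∧ F))))
  step 3: F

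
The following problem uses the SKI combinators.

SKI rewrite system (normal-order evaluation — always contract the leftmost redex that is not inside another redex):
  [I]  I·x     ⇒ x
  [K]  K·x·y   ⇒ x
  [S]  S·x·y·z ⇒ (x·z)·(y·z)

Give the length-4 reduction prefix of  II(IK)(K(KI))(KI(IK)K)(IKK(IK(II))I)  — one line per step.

  start: II(IK)(K(KI))(KI(IK)K)(IKK(IK(II))I)
  [1] I(IK)(K(KI))(KI(IK)K)(IKK(IK(II))I)
  [2] IK(K(KI))(KI(IK)K)(IKK(IK(II))I)
  [3] K(K(KI))(KI(IK)K)(IKK(IK(II))I)
  [4] K(KI)(IKK(IK(II))I)

Answer: after 4 steps: K(KI)(IKK(IK(II))I)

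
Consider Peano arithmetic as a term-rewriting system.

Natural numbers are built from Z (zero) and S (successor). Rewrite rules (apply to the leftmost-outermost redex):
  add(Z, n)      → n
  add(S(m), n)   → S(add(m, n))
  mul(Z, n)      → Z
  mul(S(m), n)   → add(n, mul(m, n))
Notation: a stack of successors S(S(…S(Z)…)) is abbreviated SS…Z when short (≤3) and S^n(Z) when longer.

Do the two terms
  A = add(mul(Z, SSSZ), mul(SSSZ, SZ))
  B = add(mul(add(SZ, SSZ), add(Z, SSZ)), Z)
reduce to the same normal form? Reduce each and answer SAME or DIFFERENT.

Term A:
  start: add(mul(Z, SSSZ), mul(SSSZ, SZ))
  step 1: add(Z, mul(SSSZ, SZ))
  step 2: mul(SSSZ, SZ)
  step 3: add(SZ, mul(SSZ, SZ))
  step 4: S(add(Z, mul(SSZ, SZ)))
  step 5: S(mul(SSZ, SZ))
  step 6: S(add(SZ, mul(SZ, SZ)))
  step 7: S(S(add(Z, mul(SZ, SZ))))
  step 8: S(S(mul(SZ, SZ)))
  step 9: S(S(add(SZ, mul(Z, SZ))))
  step 10: S(S(S(add(Z, mul(Z, SZ)))))
  step 11: S(S(S(mul(Z, SZ))))
  step 12: SSSZ

Term B:
  start: add(mul(add(SZ, SSZ), add(Z, SSZ)), Z)
  step 1: add(mul(S(add(Z, SSZ)), add(Z, SSZ)), Z)
  step 2: add(add(add(Z, SSZ), mul(add(Z, SSZ), add(Z, SSZ))), Z)
  step 3: add(add(SSZ, mul(add(Z, SSZ), add(Z, SSZ))), Z)
  step 4: add(S(add(SZ, mul(add(Z, SSZ), add(Z, SSZ)))), Z)
  step 5: S(add(add(SZ, mul(add(Z, SSZ), add(Z, SSZ))), Z))
  step 6: S(add(S(add(Z, mul(add(Z, SSZ), add(Z, SSZ)))), Z))
  step 7: S(S(add(add(Z, mul(add(Z, SSZ), add(Z, SSZ))), Z)))
  step 8: S(S(add(mul(add(Z, SSZ), add(Z, SSZ)), Z)))
  step 9: S(S(add(mul(SSZ, add(Z, SSZ)), Z)))
  step 10: S(S(add(add(add(Z, SSZ), mul(SZ, add(Z, SSZ))), Z)))
  step 11: S(S(add(add(SSZ, mul(SZ, add(Z, SSZ))), Z)))
  step 12: S(S(add(S(add(SZ, mul(SZ, add(Z, SSZ)))), Z)))
  step 13: S(S(S(add(add(SZ, mul(SZ, add(Z, SSZ))), Z))))
  step 14: S(S(S(add(S(add(Z, mul(SZ, add(Z, SSZ)))), Z))))
  step 15: S(S(S(S(add(add(Z, mul(SZ, add(Z, SSZ))), Z)))))
  step 16: S(S(S(S(add(mul(SZ, add(Z, SSZ)), Z)))))
  step 17: S(S(S(S(add(add(add(Z, SSZ), mul(Z, add(Z, SSZ))), Z)))))
  step 18: S(S(S(S(add(add(SSZ, mul(Z, add(Z, SSZ))), Z)))))
  step 19: S(S(S(S(add(S(add(SZ, mul(Z, add(Z, SSZ)))), Z)))))
  step 20: S(S(S(S(S(add(add(SZ, mul(Z, add(Z, SSZ))), Z))))))
  step 21: S(S(S(S(S(add(S(add(Z, mul(Z, add(Z, SSZ)))), Z))))))
  step 22: S(S(S(S(S(S(add(add(Z, mul(Z, add(Z, SSZ))), Z)))))))
  step 23: S(S(S(S(S(S(add(mul(Z, add(Z, SSZ)), Z)))))))
  step 24: S(S(S(S(S(S(add(Z, Z)))))))
  step 25: S^6(Z)

Answer: DIFFERENT — A ⇓ SSSZ, B ⇓ S^6(Z)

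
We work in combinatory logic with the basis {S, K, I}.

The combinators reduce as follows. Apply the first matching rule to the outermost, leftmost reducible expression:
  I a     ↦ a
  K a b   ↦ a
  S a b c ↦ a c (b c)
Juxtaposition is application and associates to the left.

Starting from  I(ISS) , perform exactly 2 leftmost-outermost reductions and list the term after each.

Answer: after 2 steps: SS

Derivation:
  start: I(ISS)
  [1] ISS
  [2] SS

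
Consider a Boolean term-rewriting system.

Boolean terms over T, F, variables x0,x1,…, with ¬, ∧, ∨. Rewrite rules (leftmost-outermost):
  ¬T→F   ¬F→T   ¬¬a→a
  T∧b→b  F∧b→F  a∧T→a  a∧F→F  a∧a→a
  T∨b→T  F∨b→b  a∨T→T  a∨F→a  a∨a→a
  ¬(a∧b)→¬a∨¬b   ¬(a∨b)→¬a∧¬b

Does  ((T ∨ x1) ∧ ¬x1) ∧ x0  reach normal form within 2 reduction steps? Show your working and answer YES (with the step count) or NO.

  start: ((T ∨ x1) ∧ ¬x1) ∧ x0
  →1  (T ∧ ¬x1) ∧ x0
  →2  ¬x1 ∧ x0

Answer: YES — reaches normal form ¬x1 ∧ x0 in 2 ≤ 2 steps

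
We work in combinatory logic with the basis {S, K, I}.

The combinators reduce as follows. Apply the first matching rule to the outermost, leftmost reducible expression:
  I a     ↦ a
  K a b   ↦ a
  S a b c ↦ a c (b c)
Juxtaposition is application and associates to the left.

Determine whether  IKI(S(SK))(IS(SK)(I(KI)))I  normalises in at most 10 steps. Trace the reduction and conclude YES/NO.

  start: IKI(S(SK))(IS(SK)(I(KI)))I
  [1] KI(S(SK))(IS(SK)(I(KI)))I
  [2] I(IS(SK)(I(KI)))I
  [3] IS(SK)(I(KI))I
  [4] S(SK)(I(KI))I
  [5] SKI(I(KI)I)
  [6] K(I(KI)I)(I(I(KI)I))
  [7] I(KI)I
  [8] KII
  [9] I

Answer: YES — reaches normal form I in 9 ≤ 10 steps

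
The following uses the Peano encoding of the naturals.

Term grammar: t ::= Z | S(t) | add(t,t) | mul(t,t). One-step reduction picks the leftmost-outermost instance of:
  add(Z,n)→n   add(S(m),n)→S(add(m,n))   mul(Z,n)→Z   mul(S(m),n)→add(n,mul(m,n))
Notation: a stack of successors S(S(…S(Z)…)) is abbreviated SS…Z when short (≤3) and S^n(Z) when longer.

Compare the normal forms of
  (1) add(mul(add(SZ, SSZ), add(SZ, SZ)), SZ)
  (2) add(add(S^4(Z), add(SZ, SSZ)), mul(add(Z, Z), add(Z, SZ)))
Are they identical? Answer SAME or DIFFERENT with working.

Answer: SAME — A ⇓ S^7(Z), B ⇓ S^7(Z)

Reduction:
Term A:
  start: add(mul(add(SZ, SSZ), add(SZ, SZ)), SZ)
  step 1: add(mul(S(add(Z, SSZ)), add(SZ, SZ)), SZ)
  step 2: add(add(add(SZ, SZ), mul(add(Z, SSZ), add(SZ, SZ))), SZ)
  step 3: add(add(S(add(Z, SZ)), mul(add(Z, SSZ), add(SZ, SZ))), SZ)
  step 4: add(S(add(add(Z, SZ), mul(add(Z, SSZ), add(SZ, SZ)))), SZ)
  step 5: S(add(add(add(Z, SZ), mul(add(Z, SSZ), add(SZ, SZ))), SZ))
  step 6: S(add(add(SZ, mul(add(Z, SSZ), add(SZ, SZ))), SZ))
  step 7: S(add(S(add(Z, mul(add(Z, SSZ), add(SZ, SZ)))), SZ))
  step 8: S(S(add(add(Z, mul(add(Z, SSZ), add(SZ, SZ))), SZ)))
  step 9: S(S(add(mul(add(Z, SSZ), add(SZ, SZ)), SZ)))
  step 10: S(S(add(mul(SSZ, add(SZ, SZ)), SZ)))
  step 11: S(S(add(add(add(SZ, SZ), mul(SZ, add(SZ, SZ))), SZ)))
  step 12: S(S(add(add(S(add(Z, SZ)), mul(SZ, add(SZ, SZ))), SZ)))
  step 13: S(S(add(S(add(add(Z, SZ), mul(SZ, add(SZ, SZ)))), SZ)))
  step 14: S(S(S(add(add(add(Z, SZ), mul(SZ, add(SZ, SZ))), SZ))))
  step 15: S(S(S(add(add(SZ, mul(SZ, add(SZ, SZ))), SZ))))
  step 16: S(S(S(add(S(add(Z, mul(SZ, add(SZ, SZ)))), SZ))))
  step 17: S(S(S(S(add(add(Z, mul(SZ, add(SZ, SZ))), SZ)))))
  step 18: S(S(S(S(add(mul(SZ, add(SZ, SZ)), SZ)))))
  step 19: S(S(S(S(add(add(add(SZ, SZ), mul(Z, add(SZ, SZ))), SZ)))))
  step 20: S(S(S(S(add(add(S(add(Z, SZ)), mul(Z, add(SZ, SZ))), SZ)))))
  step 21: S(S(S(S(add(S(add(add(Z, SZ), mul(Z, add(SZ, SZ)))), SZ)))))
  step 22: S(S(S(S(S(add(add(add(Z, SZ), mul(Z, add(SZ, SZ))), SZ))))))
  step 23: S(S(S(S(S(add(add(SZ, mul(Z, add(SZ, SZ))), SZ))))))
  step 24: S(S(S(S(S(add(S(add(Z, mul(Z, add(SZ, SZ)))), SZ))))))
  step 25: S(S(S(S(S(S(add(add(Z, mul(Z, add(SZ, SZ))), SZ)))))))
  step 26: S(S(S(S(S(S(add(mul(Z, add(SZ, SZ)), SZ)))))))
  step 27: S(S(S(S(S(S(add(Z, SZ)))))))
  step 28: S^7(Z)

Term B:
  start: add(add(S^4(Z), add(SZ, SSZ)), mul(add(Z, Z), add(Z, SZ)))
  step 1: add(S(add(SSSZ, add(SZ, SSZ))), mul(add(Z, Z), add(Z, SZ)))
  step 2: S(add(add(SSSZ, add(SZ, SSZ)), mul(add(Z, Z), add(Z, SZ))))
  step 3: S(add(S(add(SSZ, add(SZ, SSZ))), mul(add(Z, Z), add(Z, SZ))))
  step 4: S(S(add(add(SSZ, add(SZ, SSZ)), mul(add(Z, Z), add(Z, SZ)))))
  step 5: S(S(add(S(add(SZ, add(SZ, SSZ))), mul(add(Z, Z), add(Z, SZ)))))
  step 6: S(S(S(add(add(SZ, add(SZ, SSZ)), mul(add(Z, Z), add(Z, SZ))))))
  step 7: S(S(S(add(S(add(Z, add(SZ, SSZ))), mul(add(Z, Z), add(Z, SZ))))))
  step 8: S(S(S(S(add(add(Z, add(SZ, SSZ)), mul(add(Z, Z), add(Z, SZ)))))))
  step 9: S(S(S(S(add(add(SZ, SSZ), mul(add(Z, Z), add(Z, SZ)))))))
  step 10: S(S(S(S(add(S(add(Z, SSZ)), mul(add(Z, Z), add(Z, SZ)))))))
  step 11: S(S(S(S(S(add(add(Z, SSZ), mul(add(Z, Z), add(Z, SZ))))))))
  step 12: S(S(S(S(S(add(SSZ, mul(add(Z, Z), add(Z, SZ))))))))
  step 13: S(S(S(S(S(S(add(SZ, mul(add(Z, Z), add(Z, SZ)))))))))
  step 14: S(S(S(S(S(S(S(add(Z, mul(add(Z, Z), add(Z, SZ))))))))))
  step 15: S(S(S(S(S(S(S(mul(add(Z, Z), add(Z, SZ)))))))))
  step 16: S(S(S(S(S(S(S(mul(Z, add(Z, SZ)))))))))
  step 17: S^7(Z)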